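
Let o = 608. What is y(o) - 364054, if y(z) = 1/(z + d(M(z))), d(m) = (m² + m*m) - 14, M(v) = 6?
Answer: -242459963/666 ≈ -3.6405e+5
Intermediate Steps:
d(m) = -14 + 2*m² (d(m) = (m² + m²) - 14 = 2*m² - 14 = -14 + 2*m²)
y(z) = 1/(58 + z) (y(z) = 1/(z + (-14 + 2*6²)) = 1/(z + (-14 + 2*36)) = 1/(z + (-14 + 72)) = 1/(z + 58) = 1/(58 + z))
y(o) - 364054 = 1/(58 + 608) - 364054 = 1/666 - 364054 = -242459963/666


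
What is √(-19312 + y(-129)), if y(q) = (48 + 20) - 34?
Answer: 9*I*√238 ≈ 138.85*I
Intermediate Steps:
y(q) = 34 (y(q) = 68 - 34 = 34)
√(-19312 + y(-129)) = √(-19312 + 34) = √(-19278) = 9*I*√238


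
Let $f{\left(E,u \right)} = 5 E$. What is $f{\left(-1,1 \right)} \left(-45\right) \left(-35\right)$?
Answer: $-7875$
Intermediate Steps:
$f{\left(-1,1 \right)} \left(-45\right) \left(-35\right) = 5 \left(-1\right) \left(-45\right) \left(-35\right) = \left(-5\right) \left(-45\right) \left(-35\right) = 225 \left(-35\right) = -7875$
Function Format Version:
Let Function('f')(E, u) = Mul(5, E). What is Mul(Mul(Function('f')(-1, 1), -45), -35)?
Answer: -7875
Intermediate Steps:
Mul(Mul(Function('f')(-1, 1), -45), -35) = Mul(Mul(Mul(5, -1), -45), -35) = Mul(Mul(-5, -45), -35) = Mul(225, -35) = -7875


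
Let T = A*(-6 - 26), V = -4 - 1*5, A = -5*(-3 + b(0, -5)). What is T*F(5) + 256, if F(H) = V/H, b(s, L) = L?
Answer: 2560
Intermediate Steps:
A = 40 (A = -5*(-3 - 5) = -5*(-8) = 40)
V = -9 (V = -4 - 5 = -9)
T = -1280 (T = 40*(-6 - 26) = 40*(-32) = -1280)
F(H) = -9/H
T*F(5) + 256 = -(-11520)/5 + 256 = -1280*(-9/5) + 256 = 2304 + 256 = 2560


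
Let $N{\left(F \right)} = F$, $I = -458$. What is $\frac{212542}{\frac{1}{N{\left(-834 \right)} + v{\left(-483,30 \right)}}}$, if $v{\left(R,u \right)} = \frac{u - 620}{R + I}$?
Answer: $- \frac{166676286568}{941} \approx -1.7713 \cdot 10^{8}$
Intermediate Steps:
$v{\left(R,u \right)} = \frac{-620 + u}{-458 + R}$ ($v{\left(R,u \right)} = \frac{u - 620}{R - 458} = \frac{-620 + u}{-458 + R}$)
$\frac{212542}{\frac{1}{N{\left(-834 \right)} + v{\left(-483,30 \right)}}} = \frac{212542}{\frac{1}{-834 + \frac{-620 + 30}{-458 - 483}}} = \frac{212542}{\frac{1}{-834 + \frac{1}{-941} \left(-590\right)}} = \frac{212542}{\frac{1}{-834 - - \frac{590}{941}}} = \frac{212542}{\frac{1}{-834 + \frac{590}{941}}} = \frac{212542}{\frac{1}{- \frac{784204}{941}}} = \frac{212542}{- \frac{941}{784204}} = 212542 \left(- \frac{784204}{941}\right) = - \frac{166676286568}{941}$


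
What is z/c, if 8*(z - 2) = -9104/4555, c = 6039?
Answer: 7972/27507645 ≈ 0.00028981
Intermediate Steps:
z = 7972/4555 (z = 2 + (-9104/4555)/8 = 2 + (-9104*1/4555)/8 = 2 + (⅛)*(-9104/4555) = 2 - 1138/4555 = 7972/4555 ≈ 1.7502)
z/c = (7972/4555)/6039 = (7972/4555)*(1/6039) = 7972/27507645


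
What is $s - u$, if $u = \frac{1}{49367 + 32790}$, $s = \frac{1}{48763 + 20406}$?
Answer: $\frac{12988}{5682717533} \approx 2.2855 \cdot 10^{-6}$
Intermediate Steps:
$s = \frac{1}{69169} \approx 1.4457 \cdot 10^{-5}$
$u = \frac{1}{82157} \approx 1.2172 \cdot 10^{-5}$
$s - u = \frac{1}{69169} - \frac{1}{82157} = \frac{12988}{5682717533}$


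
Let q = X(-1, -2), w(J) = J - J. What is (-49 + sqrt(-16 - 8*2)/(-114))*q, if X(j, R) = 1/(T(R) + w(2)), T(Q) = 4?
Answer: -49/4 - I*sqrt(2)/114 ≈ -12.25 - 0.012405*I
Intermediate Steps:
w(J) = 0
X(j, R) = 1/4 (X(j, R) = 1/(4 + 0) = 1/4)
q = 1/4 ≈ 0.25000
(-49 + sqrt(-16 - 8*2)/(-114))*q = (-49 + sqrt(-16 - 8*2)/(-114))*(1/4) = (-49 + sqrt(-16 - 16)*(-1/114))*(1/4) = (-49 + sqrt(-32)*(-1/114))*(1/4) = (-49 + (4*I*sqrt(2))*(-1/114))*(1/4) = (-49 - 2*I*sqrt(2)/57)*(1/4) = -49/4 - I*sqrt(2)/114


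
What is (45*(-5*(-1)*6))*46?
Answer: 62100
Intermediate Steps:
(45*(-5*(-1)*6))*46 = (45*(5*6))*46 = (45*30)*46 = 1350*46 = 62100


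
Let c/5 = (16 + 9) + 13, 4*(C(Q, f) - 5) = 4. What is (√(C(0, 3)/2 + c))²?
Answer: 193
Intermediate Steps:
C(Q, f) = 6 (C(Q, f) = 5 + (¼)*4 = 5 + 1 = 6)
c = 190 (c = 5*((16 + 9) + 13) = 5*(25 + 13) = 5*38 = 190)
(√(C(0, 3)/2 + c))² = (√(6/2 + 190))² = (√(6*(½) + 190))² = (√(3 + 190))² = (√193)² = 193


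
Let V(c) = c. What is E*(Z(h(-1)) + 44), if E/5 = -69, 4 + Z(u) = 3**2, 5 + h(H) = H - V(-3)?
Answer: -16905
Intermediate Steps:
h(H) = -2 + H (h(H) = -5 + (H - 1*(-3)) = -5 + (H + 3) = -5 + (3 + H) = -2 + H)
Z(u) = 5 (Z(u) = -4 + 3**2 = -4 + 9 = 5)
E = -345 (E = 5*(-69) = -345)
E*(Z(h(-1)) + 44) = -345*(5 + 44) = -345*49 = -16905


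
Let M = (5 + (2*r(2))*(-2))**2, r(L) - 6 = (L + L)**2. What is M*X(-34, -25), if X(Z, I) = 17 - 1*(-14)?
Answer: 213559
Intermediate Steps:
X(Z, I) = 31 (X(Z, I) = 17 + 14 = 31)
r(L) = 6 + 4*L**2 (r(L) = 6 + (L + L)**2 = 6 + (2*L)**2 = 6 + 4*L**2)
M = 6889 (M = (5 + (2*(6 + 4*2**2))*(-2))**2 = (5 + (2*(6 + 4*4))*(-2))**2 = (5 + (2*(6 + 16))*(-2))**2 = (5 + (2*22)*(-2))**2 = (5 + 44*(-2))**2 = (5 - 88)**2 = (-83)**2 = 6889)
M*X(-34, -25) = 6889*31 = 213559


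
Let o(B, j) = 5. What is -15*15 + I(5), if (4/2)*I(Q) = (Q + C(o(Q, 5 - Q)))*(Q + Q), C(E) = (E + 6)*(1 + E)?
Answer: 130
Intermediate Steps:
C(E) = (1 + E)*(6 + E) (C(E) = (6 + E)*(1 + E) = (1 + E)*(6 + E))
I(Q) = Q*(66 + Q) (I(Q) = ((Q + (6 + 5² + 7*5))*(Q + Q))/2 = ((Q + (6 + 25 + 35))*(2*Q))/2 = ((Q + 66)*(2*Q))/2 = ((66 + Q)*(2*Q))/2 = (2*Q*(66 + Q))/2 = Q*(66 + Q))
-15*15 + I(5) = -15*15 + 5*(66 + 5) = -225 + 5*71 = -225 + 355 = 130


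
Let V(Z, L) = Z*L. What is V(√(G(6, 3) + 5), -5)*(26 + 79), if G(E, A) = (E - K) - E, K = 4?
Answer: -525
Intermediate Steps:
G(E, A) = -4 (G(E, A) = (E - 1*4) - E = (E - 4) - E = (-4 + E) - E = -4)
V(Z, L) = L*Z
V(√(G(6, 3) + 5), -5)*(26 + 79) = (-5*√(-4 + 5))*(26 + 79) = -5*√1*105 = -5*1*105 = -5*105 = -525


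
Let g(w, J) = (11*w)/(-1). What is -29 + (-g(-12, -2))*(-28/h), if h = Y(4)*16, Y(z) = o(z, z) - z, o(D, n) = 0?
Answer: -347/4 ≈ -86.750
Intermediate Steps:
g(w, J) = -11*w (g(w, J) = (11*w)*(-1) = -11*w)
Y(z) = -z (Y(z) = 0 - z = -z)
h = -64 (h = -1*4*16 = -4*16 = -64)
-29 + (-g(-12, -2))*(-28/h) = -29 + (-(-11)*(-12))*(-28/(-64)) = -29 + (-1*132)*(-28*(-1/64)) = -29 - 132*7/16 = -29 - 231/4 = -347/4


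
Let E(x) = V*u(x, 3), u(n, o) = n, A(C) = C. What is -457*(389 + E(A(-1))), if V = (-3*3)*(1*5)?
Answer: -198338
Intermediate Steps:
V = -45 (V = -9*5 = -45)
E(x) = -45*x
-457*(389 + E(A(-1))) = -457*(389 - 45*(-1)) = -457*(389 + 45) = -457*434 = -198338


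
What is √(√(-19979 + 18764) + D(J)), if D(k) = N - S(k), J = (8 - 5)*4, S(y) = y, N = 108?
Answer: √(96 + 9*I*√15) ≈ 9.9532 + 1.751*I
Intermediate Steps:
J = 12 (J = 3*4 = 12)
D(k) = 108 - k
√(√(-19979 + 18764) + D(J)) = √(√(-19979 + 18764) + (108 - 1*12)) = √(√(-1215) + (108 - 12)) = √(9*I*√15 + 96) = √(96 + 9*I*√15)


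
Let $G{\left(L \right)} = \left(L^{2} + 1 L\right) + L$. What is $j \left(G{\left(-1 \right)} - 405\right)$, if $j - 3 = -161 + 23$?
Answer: $54810$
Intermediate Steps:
$j = -135$ ($j = 3 + \left(-161 + 23\right) = 3 - 138 = -135$)
$G{\left(L \right)} = L^{2} + 2 L$ ($G{\left(L \right)} = \left(L^{2} + L\right) + L = \left(L + L^{2}\right) + L = L^{2} + 2 L$)
$j \left(G{\left(-1 \right)} - 405\right) = - 135 \left(- (2 - 1) - 405\right) = - 135 \left(\left(-1\right) 1 - 405\right) = - 135 \left(-1 - 405\right) = \left(-135\right) \left(-406\right) = 54810$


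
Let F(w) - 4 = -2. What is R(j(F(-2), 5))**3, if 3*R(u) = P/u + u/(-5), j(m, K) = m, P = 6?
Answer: 2197/3375 ≈ 0.65096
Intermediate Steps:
F(w) = 2 (F(w) = 4 - 2 = 2)
R(u) = 2/u - u/15 (R(u) = (6/u + u/(-5))/3 = (6/u + u*(-1/5))/3 = (6/u - u/5)/3 = 2/u - u/15)
R(j(F(-2), 5))**3 = (2/2 - 1/15*2)**3 = (2*(1/2) - 2/15)**3 = (1 - 2/15)**3 = (13/15)**3 = 2197/3375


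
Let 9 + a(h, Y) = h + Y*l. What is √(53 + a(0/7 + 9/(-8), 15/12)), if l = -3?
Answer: √626/4 ≈ 6.2550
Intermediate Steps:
a(h, Y) = -9 + h - 3*Y (a(h, Y) = -9 + (h + Y*(-3)) = -9 + (h - 3*Y) = -9 + h - 3*Y)
√(53 + a(0/7 + 9/(-8), 15/12)) = √(53 + (-9 + (0/7 + 9/(-8)) - 45/12)) = √(53 + (-9 + (0*(⅐) + 9*(-⅛)) - 45/12)) = √(53 + (-9 + (0 - 9/8) - 3*5/4)) = √(53 + (-9 - 9/8 - 15/4)) = √(53 - 111/8) = √(313/8) = √626/4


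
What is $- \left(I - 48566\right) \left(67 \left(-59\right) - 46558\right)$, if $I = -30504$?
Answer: $-3993904770$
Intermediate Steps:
$- \left(I - 48566\right) \left(67 \left(-59\right) - 46558\right) = - \left(-30504 - 48566\right) \left(67 \left(-59\right) - 46558\right) = - \left(-79070\right) \left(-3953 - 46558\right) = - \left(-79070\right) \left(-50511\right) = \left(-1\right) 3993904770 = -3993904770$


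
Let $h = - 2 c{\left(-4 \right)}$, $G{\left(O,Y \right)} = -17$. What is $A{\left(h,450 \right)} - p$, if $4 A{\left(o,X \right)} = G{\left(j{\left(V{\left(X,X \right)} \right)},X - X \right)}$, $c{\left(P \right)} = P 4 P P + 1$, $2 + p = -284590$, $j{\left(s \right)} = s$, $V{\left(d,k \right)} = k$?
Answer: $\frac{1138351}{4} \approx 2.8459 \cdot 10^{5}$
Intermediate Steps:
$p = -284592$ ($p = -2 - 284590 = -284592$)
$c{\left(P \right)} = 1 + 4 P^{3}$ ($c{\left(P \right)} = 4 P P P + 1 = 4 P^{2} P + 1 = 4 P^{3} + 1 = 1 + 4 P^{3}$)
$h = 510$ ($h = - 2 \left(1 + 4 \left(-4\right)^{3}\right) = - 2 \left(1 + 4 \left(-64\right)\right) = - 2 \left(1 - 256\right) = \left(-2\right) \left(-255\right) = 510$)
$A{\left(o,X \right)} = - \frac{17}{4}$ ($A{\left(o,X \right)} = \frac{1}{4} \left(-17\right) = - \frac{17}{4}$)
$A{\left(h,450 \right)} - p = - \frac{17}{4} - -284592 = - \frac{17}{4} + 284592 = \frac{1138351}{4}$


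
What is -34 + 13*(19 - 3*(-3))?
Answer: 330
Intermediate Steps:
-34 + 13*(19 - 3*(-3)) = -34 + 13*(19 + 9) = -34 + 13*28 = -34 + 364 = 330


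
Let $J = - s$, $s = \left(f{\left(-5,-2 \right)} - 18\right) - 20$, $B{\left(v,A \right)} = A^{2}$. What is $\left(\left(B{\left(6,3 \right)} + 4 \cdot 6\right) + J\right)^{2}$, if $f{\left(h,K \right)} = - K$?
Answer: $4761$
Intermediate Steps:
$s = -36$ ($s = \left(\left(-1\right) \left(-2\right) - 18\right) - 20 = \left(2 - 18\right) - 20 = -16 - 20 = -36$)
$J = 36$ ($J = \left(-1\right) \left(-36\right) = 36$)
$\left(\left(B{\left(6,3 \right)} + 4 \cdot 6\right) + J\right)^{2} = \left(\left(3^{2} + 4 \cdot 6\right) + 36\right)^{2} = \left(\left(9 + 24\right) + 36\right)^{2} = \left(33 + 36\right)^{2} = 69^{2} = 4761$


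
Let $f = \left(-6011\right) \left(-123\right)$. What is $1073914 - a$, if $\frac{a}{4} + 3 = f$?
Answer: $-1883486$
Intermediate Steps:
$f = 739353$
$a = 2957400$ ($a = -12 + 4 \cdot 739353 = -12 + 2957412 = 2957400$)
$1073914 - a = 1073914 - 2957400 = -1883486$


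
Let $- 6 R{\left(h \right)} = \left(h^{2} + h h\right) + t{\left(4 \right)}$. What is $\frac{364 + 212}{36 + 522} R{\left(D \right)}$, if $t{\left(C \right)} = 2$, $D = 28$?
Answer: $- \frac{25120}{93} \approx -270.11$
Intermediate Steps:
$R{\left(h \right)} = - \frac{1}{3} - \frac{h^{2}}{3}$ ($R{\left(h \right)} = - \frac{\left(h^{2} + h h\right) + 2}{6} = - \frac{\left(h^{2} + h^{2}\right) + 2}{6} = - \frac{2 h^{2} + 2}{6} = - \frac{2 + 2 h^{2}}{6} = - \frac{1}{3} - \frac{h^{2}}{3}$)
$\frac{364 + 212}{36 + 522} R{\left(D \right)} = \frac{364 + 212}{36 + 522} \left(- \frac{1}{3} - \frac{28^{2}}{3}\right) = \frac{576}{558} \left(- \frac{1}{3} - \frac{784}{3}\right) = 576 \cdot \frac{1}{558} \left(- \frac{1}{3} - \frac{784}{3}\right) = \frac{32}{31} \left(- \frac{785}{3}\right) = - \frac{25120}{93}$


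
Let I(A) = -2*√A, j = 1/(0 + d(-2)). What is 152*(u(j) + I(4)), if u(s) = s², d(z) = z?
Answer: -570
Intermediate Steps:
j = -½ (j = 1/(0 - 2) = 1/(-2) = -½ ≈ -0.50000)
152*(u(j) + I(4)) = 152*((-½)² - 2*√4) = 152*(¼ - 2*2) = 152*(¼ - 4) = 152*(-15/4) = -570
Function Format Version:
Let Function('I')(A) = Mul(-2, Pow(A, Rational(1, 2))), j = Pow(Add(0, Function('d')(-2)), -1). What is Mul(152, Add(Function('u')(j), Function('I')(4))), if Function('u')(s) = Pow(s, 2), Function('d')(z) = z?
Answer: -570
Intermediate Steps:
j = Rational(-1, 2) (j = Pow(Add(0, -2), -1) = Pow(-2, -1) = Rational(-1, 2) ≈ -0.50000)
Mul(152, Add(Function('u')(j), Function('I')(4))) = Mul(152, Add(Pow(Rational(-1, 2), 2), Mul(-2, Pow(4, Rational(1, 2))))) = Mul(152, Add(Rational(1, 4), Mul(-2, 2))) = Mul(152, Add(Rational(1, 4), -4)) = Mul(152, Rational(-15, 4)) = -570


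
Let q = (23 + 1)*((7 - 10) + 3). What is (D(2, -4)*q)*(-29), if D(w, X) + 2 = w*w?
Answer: 0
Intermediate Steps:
q = 0 (q = 24*(-3 + 3) = 24*0 = 0)
D(w, X) = -2 + w² (D(w, X) = -2 + w*w = -2 + w²)
(D(2, -4)*q)*(-29) = ((-2 + 2²)*0)*(-29) = ((-2 + 4)*0)*(-29) = (2*0)*(-29) = 0*(-29) = 0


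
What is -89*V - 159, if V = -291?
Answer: 25740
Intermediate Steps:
-89*V - 159 = -89*(-291) - 159 = 25899 - 159 = 25740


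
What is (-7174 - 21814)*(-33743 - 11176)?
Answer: 1302111972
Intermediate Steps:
(-7174 - 21814)*(-33743 - 11176) = -28988*(-44919) = 1302111972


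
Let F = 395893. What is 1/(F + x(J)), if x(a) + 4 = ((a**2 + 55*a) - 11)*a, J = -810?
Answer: -1/494950701 ≈ -2.0204e-9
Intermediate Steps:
x(a) = -4 + a*(-11 + a**2 + 55*a) (x(a) = -4 + ((a**2 + 55*a) - 11)*a = -4 + (-11 + a**2 + 55*a)*a = -4 + a*(-11 + a**2 + 55*a))
1/(F + x(J)) = 1/(395893 + (-4 + (-810)**3 - 11*(-810) + 55*(-810)**2)) = 1/(395893 + (-4 - 531441000 + 8910 + 55*656100)) = 1/(395893 + (-4 - 531441000 + 8910 + 36085500)) = 1/(395893 - 495346594) = 1/(-494950701) = -1/494950701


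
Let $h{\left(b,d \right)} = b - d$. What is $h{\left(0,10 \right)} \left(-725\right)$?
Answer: $7250$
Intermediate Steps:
$h{\left(0,10 \right)} \left(-725\right) = \left(0 - 10\right) \left(-725\right) = \left(-10\right) \left(-725\right) = 7250$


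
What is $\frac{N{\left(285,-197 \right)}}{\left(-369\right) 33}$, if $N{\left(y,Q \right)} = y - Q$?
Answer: $- \frac{482}{12177} \approx -0.039583$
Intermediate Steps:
$\frac{N{\left(285,-197 \right)}}{\left(-369\right) 33} = \frac{285 - -197}{\left(-369\right) 33} = \frac{285 + 197}{-12177} = 482 \left(- \frac{1}{12177}\right) = - \frac{482}{12177}$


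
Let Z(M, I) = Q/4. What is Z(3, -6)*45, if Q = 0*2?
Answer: 0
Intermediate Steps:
Q = 0
Z(M, I) = 0 (Z(M, I) = 0/4 = 0*(¼) = 0)
Z(3, -6)*45 = 0*45 = 0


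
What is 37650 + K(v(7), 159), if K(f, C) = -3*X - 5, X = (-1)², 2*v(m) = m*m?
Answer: 37642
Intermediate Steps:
v(m) = m²/2 (v(m) = (m*m)/2 = m²/2)
X = 1
K(f, C) = -8 (K(f, C) = -3*1 - 5 = -3 - 5 = -8)
37650 + K(v(7), 159) = 37650 - 8 = 37642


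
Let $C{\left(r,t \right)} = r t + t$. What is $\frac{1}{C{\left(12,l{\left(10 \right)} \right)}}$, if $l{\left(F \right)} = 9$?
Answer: $\frac{1}{117} \approx 0.008547$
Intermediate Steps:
$C{\left(r,t \right)} = t + r t$
$\frac{1}{C{\left(12,l{\left(10 \right)} \right)}} = \frac{1}{9 \left(1 + 12\right)} = \frac{1}{9 \cdot 13} = \frac{1}{117}$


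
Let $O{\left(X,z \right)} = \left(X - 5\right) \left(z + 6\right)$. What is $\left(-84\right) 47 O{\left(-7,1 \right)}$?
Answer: $331632$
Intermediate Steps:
$O{\left(X,z \right)} = \left(-5 + X\right) \left(6 + z\right)$
$\left(-84\right) 47 O{\left(-7,1 \right)} = \left(-84\right) 47 \left(-30 - 5 + 6 \left(-7\right) - 7\right) = - 3948 \left(-30 - 5 - 42 - 7\right) = \left(-3948\right) \left(-84\right) = 331632$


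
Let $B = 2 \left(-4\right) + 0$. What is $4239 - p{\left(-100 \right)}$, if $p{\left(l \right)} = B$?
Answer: $4247$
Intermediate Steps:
$B = -8$ ($B = -8 + 0 = -8$)
$p{\left(l \right)} = -8$
$4239 - p{\left(-100 \right)} = 4239 - -8 = 4239 + 8 = 4247$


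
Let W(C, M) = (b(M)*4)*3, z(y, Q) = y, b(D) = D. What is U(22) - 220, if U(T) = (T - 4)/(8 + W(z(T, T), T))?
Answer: -29911/136 ≈ -219.93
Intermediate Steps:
W(C, M) = 12*M (W(C, M) = (M*4)*3 = (4*M)*3 = 12*M)
U(T) = (-4 + T)/(8 + 12*T) (U(T) = (T - 4)/(8 + 12*T) = (-4 + T)/(8 + 12*T))
U(22) - 220 = (-4 + 22)/(4*(2 + 3*22)) - 220 = (¼)*18/(2 + 66) - 220 = (¼)*18/68 - 220 = (¼)*(1/68)*18 - 220 = 9/136 - 220 = -29911/136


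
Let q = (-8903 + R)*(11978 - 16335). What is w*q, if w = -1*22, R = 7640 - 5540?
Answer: -652094762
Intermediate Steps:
R = 2100
w = -22
q = 29640671 (q = (-8903 + 2100)*(11978 - 16335) = -6803*(-4357) = 29640671)
w*q = -22*29640671 = -652094762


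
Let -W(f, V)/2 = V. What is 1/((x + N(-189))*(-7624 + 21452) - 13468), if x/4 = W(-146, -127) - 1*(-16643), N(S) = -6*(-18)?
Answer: 1/936086820 ≈ 1.0683e-9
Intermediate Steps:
W(f, V) = -2*V
N(S) = 108
x = 67588 (x = 4*(-2*(-127) - 1*(-16643)) = 4*(254 + 16643) = 4*16897 = 67588)
1/((x + N(-189))*(-7624 + 21452) - 13468) = 1/((67588 + 108)*(-7624 + 21452) - 13468) = 1/(67696*13828 - 13468) = 1/(936100288 - 13468) = 1/936086820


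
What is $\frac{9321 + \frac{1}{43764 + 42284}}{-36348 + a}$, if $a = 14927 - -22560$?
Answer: $\frac{802053409}{98008672} \approx 8.1835$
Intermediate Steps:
$a = 37487$ ($a = 14927 + 22560 = 37487$)
$\frac{9321 + \frac{1}{43764 + 42284}}{-36348 + a} = \frac{9321 + \frac{1}{43764 + 42284}}{-36348 + 37487} = \frac{9321 + \frac{1}{86048}}{1139} = \left(9321 + \frac{1}{86048}\right) \frac{1}{1139} = \frac{802053409}{86048} \cdot \frac{1}{1139} = \frac{802053409}{98008672}$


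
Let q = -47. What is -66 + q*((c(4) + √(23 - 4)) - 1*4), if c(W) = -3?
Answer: 263 - 47*√19 ≈ 58.132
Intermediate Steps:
-66 + q*((c(4) + √(23 - 4)) - 1*4) = -66 - 47*((-3 + √(23 - 4)) - 1*4) = -66 - 47*((-3 + √19) - 4) = -66 - 47*(-7 + √19) = -66 + (329 - 47*√19) = 263 - 47*√19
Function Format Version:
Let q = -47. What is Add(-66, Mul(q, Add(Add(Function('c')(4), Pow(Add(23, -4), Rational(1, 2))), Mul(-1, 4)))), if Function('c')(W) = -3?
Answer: Add(263, Mul(-47, Pow(19, Rational(1, 2)))) ≈ 58.132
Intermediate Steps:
Add(-66, Mul(q, Add(Add(Function('c')(4), Pow(Add(23, -4), Rational(1, 2))), Mul(-1, 4)))) = Add(-66, Mul(-47, Add(Add(-3, Pow(Add(23, -4), Rational(1, 2))), Mul(-1, 4)))) = Add(-66, Mul(-47, Add(Add(-3, Pow(19, Rational(1, 2))), -4))) = Add(-66, Mul(-47, Add(-7, Pow(19, Rational(1, 2))))) = Add(-66, Add(329, Mul(-47, Pow(19, Rational(1, 2))))) = Add(263, Mul(-47, Pow(19, Rational(1, 2))))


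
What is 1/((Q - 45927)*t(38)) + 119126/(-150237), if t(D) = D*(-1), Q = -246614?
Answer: -1324270938071/1670118324246 ≈ -0.79292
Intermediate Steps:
t(D) = -D
1/((Q - 45927)*t(38)) + 119126/(-150237) = 1/((-246614 - 45927)*((-1*38))) + 119126/(-150237) = 1/(-292541*(-38)) + 119126*(-1/150237) = -1/292541*(-1/38) - 119126/150237 = 1/11116558 - 119126/150237 = -1324270938071/1670118324246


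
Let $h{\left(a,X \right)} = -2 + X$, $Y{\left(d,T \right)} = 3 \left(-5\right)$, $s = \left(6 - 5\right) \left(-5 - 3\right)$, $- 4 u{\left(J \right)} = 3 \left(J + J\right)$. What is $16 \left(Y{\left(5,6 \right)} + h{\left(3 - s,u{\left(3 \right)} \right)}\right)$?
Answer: $-344$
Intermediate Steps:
$u{\left(J \right)} = - \frac{3 J}{2}$ ($u{\left(J \right)} = - \frac{3 \left(J + J\right)}{4} = - \frac{3 \cdot 2 J}{4} = - \frac{6 J}{4} = - \frac{3 J}{2}$)
$s = -8$ ($s = 1 \left(-8\right) = -8$)
$Y{\left(d,T \right)} = -15$
$16 \left(Y{\left(5,6 \right)} + h{\left(3 - s,u{\left(3 \right)} \right)}\right) = 16 \left(-15 - \frac{13}{2}\right) = 16 \left(- \frac{43}{2}\right) = -344$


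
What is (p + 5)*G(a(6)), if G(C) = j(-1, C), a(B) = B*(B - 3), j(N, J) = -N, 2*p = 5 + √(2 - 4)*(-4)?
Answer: 15/2 - 2*I*√2 ≈ 7.5 - 2.8284*I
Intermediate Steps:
p = 5/2 - 2*I*√2 (p = (5 + √(2 - 4)*(-4))/2 = (5 + √(-2)*(-4))/2 = (5 + (I*√2)*(-4))/2 = (5 - 4*I*√2)/2 = 5/2 - 2*I*√2 ≈ 2.5 - 2.8284*I)
a(B) = B*(-3 + B)
G(C) = 1 (G(C) = -1*(-1) = 1)
(p + 5)*G(a(6)) = ((5/2 - 2*I*√2) + 5)*1 = (15/2 - 2*I*√2)*1 = 15/2 - 2*I*√2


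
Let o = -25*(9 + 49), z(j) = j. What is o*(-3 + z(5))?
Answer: -2900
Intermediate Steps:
o = -1450 (o = -25*58 = -1450)
o*(-3 + z(5)) = -1450*(-3 + 5) = -1450*2 = -2900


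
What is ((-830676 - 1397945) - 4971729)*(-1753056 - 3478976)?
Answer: 37672461611200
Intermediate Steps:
((-830676 - 1397945) - 4971729)*(-1753056 - 3478976) = (-2228621 - 4971729)*(-5232032) = -7200350*(-5232032) = 37672461611200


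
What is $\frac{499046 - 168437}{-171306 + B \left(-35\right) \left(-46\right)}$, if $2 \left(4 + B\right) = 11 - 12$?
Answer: $- \frac{110203}{59517} \approx -1.8516$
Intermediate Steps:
$B = - \frac{9}{2}$ ($B = -4 + \frac{11 - 12}{2} = -4 + \frac{1}{2} \left(-1\right) = -4 - \frac{1}{2} = - \frac{9}{2} \approx -4.5$)
$\frac{499046 - 168437}{-171306 + B \left(-35\right) \left(-46\right)} = \frac{499046 - 168437}{-171306 + \left(- \frac{9}{2}\right) \left(-35\right) \left(-46\right)} = \frac{330609}{-171306 + \frac{315}{2} \left(-46\right)} = \frac{330609}{-171306 - 7245} = \frac{330609}{-178551} = 330609 \left(- \frac{1}{178551}\right) = - \frac{110203}{59517}$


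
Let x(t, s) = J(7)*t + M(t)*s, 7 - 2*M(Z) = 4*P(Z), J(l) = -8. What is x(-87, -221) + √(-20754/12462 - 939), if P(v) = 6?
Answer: 5149/2 + I*√4057963674/2077 ≈ 2574.5 + 30.67*I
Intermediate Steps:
M(Z) = -17/2 (M(Z) = 7/2 - 2*6 = 7/2 - ½*24 = 7/2 - 12 = -17/2)
x(t, s) = -8*t - 17*s/2
x(-87, -221) + √(-20754/12462 - 939) = (-8*(-87) - 17/2*(-221)) + √(-20754/12462 - 939) = (696 + 3757/2) + √(-20754*1/12462 - 939) = 5149/2 + √(-3459/2077 - 939) = 5149/2 + √(-1953762/2077) = 5149/2 + I*√4057963674/2077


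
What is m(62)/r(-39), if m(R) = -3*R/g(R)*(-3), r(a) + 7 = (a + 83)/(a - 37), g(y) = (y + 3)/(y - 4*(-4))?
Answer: -1767/20 ≈ -88.350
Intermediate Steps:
g(y) = (3 + y)/(16 + y) (g(y) = (3 + y)/(y + 16) = (3 + y)/(16 + y))
r(a) = -7 + (83 + a)/(-37 + a) (r(a) = -7 + (a + 83)/(a - 37) = -7 + (83 + a)/(-37 + a))
m(R) = 9*R*(16 + R)/(3 + R) (m(R) = -3*R/((3 + R)/(16 + R))*(-3) = -3*R*(16 + R)/(3 + R)*(-3) = 9*R*(16 + R)/(3 + R))
m(62)/r(-39) = (9*62*(16 + 62)/(3 + 62))/((6*(57 - 1*(-39))/(-37 - 39))) = (9*62*78/65)/((6*(57 + 39)/(-76))) = (9*62*(1/65)*78)/((6*(-1/76)*96)) = 3348/(5*(-144/19)) = (3348/5)*(-19/144) = -1767/20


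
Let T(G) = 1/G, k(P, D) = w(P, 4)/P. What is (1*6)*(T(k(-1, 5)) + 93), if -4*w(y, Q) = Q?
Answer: 564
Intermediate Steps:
w(y, Q) = -Q/4
k(P, D) = -1/P (k(P, D) = (-¼*4)/P = -1/P)
(1*6)*(T(k(-1, 5)) + 93) = (1*6)*(1/(-1/(-1)) + 93) = 6*(1/(-1*(-1)) + 93) = 6*(1/1 + 93) = 6*(1 + 93) = 6*94 = 564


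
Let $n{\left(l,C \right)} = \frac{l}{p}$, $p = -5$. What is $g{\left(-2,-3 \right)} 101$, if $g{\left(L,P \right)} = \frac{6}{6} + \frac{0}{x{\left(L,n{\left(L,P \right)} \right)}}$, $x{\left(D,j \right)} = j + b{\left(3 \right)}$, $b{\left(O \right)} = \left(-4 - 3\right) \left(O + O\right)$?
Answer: $101$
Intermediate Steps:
$b{\left(O \right)} = - 14 O$ ($b{\left(O \right)} = - 7 \cdot 2 O = - 14 O$)
$n{\left(l,C \right)} = - \frac{l}{5}$ ($n{\left(l,C \right)} = \frac{l}{-5} = l \left(- \frac{1}{5}\right) = - \frac{l}{5}$)
$x{\left(D,j \right)} = -42 + j$ ($x{\left(D,j \right)} = j - 42 = -42 + j$)
$g{\left(L,P \right)} = 1$ ($g{\left(L,P \right)} = \frac{6}{6} + \frac{0}{-42 - \frac{L}{5}} = 6 \cdot \frac{1}{6} + 0 = 1 + 0 = 1$)
$g{\left(-2,-3 \right)} 101 = 1 \cdot 101 = 101$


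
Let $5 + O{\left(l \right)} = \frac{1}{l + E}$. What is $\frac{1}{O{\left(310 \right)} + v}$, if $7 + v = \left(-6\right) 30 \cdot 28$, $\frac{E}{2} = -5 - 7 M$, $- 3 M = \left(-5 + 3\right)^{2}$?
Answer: $- \frac{956}{4829709} \approx -0.00019794$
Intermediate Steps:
$M = - \frac{4}{3}$ ($M = - \frac{\left(-5 + 3\right)^{2}}{3} = - \frac{\left(-2\right)^{2}}{3} = \left(- \frac{1}{3}\right) 4 = - \frac{4}{3} \approx -1.3333$)
$E = \frac{26}{3}$ ($E = 2 \left(-5 - - \frac{28}{3}\right) = 2 \left(-5 + \frac{28}{3}\right) = 2 \cdot \frac{13}{3} = \frac{26}{3} \approx 8.6667$)
$O{\left(l \right)} = -5 + \frac{1}{\frac{26}{3} + l}$ ($O{\left(l \right)} = -5 + \frac{1}{l + \frac{26}{3}} = -5 + \frac{1}{\frac{26}{3} + l}$)
$v = -5047$ ($v = -7 + \left(-6\right) 30 \cdot 28 = -7 - 5040 = -5047$)
$\frac{1}{O{\left(310 \right)} + v} = \frac{1}{\frac{-127 - 4650}{26 + 3 \cdot 310} - 5047} = \frac{1}{\frac{-127 - 4650}{26 + 930} - 5047} = \frac{1}{\frac{1}{956} \left(-4777\right) - 5047} = \frac{1}{- \frac{4777}{956} - 5047} = \frac{1}{- \frac{4829709}{956}} = - \frac{956}{4829709}$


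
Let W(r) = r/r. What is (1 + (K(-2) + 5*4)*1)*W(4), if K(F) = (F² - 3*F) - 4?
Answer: 27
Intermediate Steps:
W(r) = 1
K(F) = -4 + F² - 3*F
(1 + (K(-2) + 5*4)*1)*W(4) = (1 + ((-4 + (-2)² - 3*(-2)) + 5*4)*1)*1 = (1 + ((-4 + 4 + 6) + 20)*1)*1 = (1 + (6 + 20)*1)*1 = (1 + 26*1)*1 = (1 + 26)*1 = 27*1 = 27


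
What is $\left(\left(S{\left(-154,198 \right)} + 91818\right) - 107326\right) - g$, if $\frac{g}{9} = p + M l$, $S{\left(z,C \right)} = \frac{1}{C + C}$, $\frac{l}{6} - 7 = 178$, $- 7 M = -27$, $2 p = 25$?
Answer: $- \frac{150113099}{2772} \approx -54153.0$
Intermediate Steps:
$p = \frac{25}{2}$ ($p = \frac{1}{2} \cdot 25 = \frac{25}{2} \approx 12.5$)
$M = \frac{27}{7}$ ($M = \left(- \frac{1}{7}\right) \left(-27\right) = \frac{27}{7} \approx 3.8571$)
$l = 1110$ ($l = 42 + 6 \cdot 178 = 42 + 1068 = 1110$)
$S{\left(z,C \right)} = \frac{1}{2 C}$
$g = \frac{541035}{14}$ ($g = 9 \left(\frac{25}{2} + \frac{27}{7} \cdot 1110\right) = 9 \left(\frac{25}{2} + \frac{29970}{7}\right) = 9 \cdot \frac{60115}{14} = \frac{541035}{14} \approx 38645.0$)
$\left(\left(S{\left(-154,198 \right)} + 91818\right) - 107326\right) - g = \left(\left(\frac{1}{2 \cdot 198} + 91818\right) - 107326\right) - \frac{541035}{14} = \left(\left(\frac{1}{2} \cdot \frac{1}{198} + 91818\right) - 107326\right) - \frac{541035}{14} = \left(\left(\frac{1}{396} + 91818\right) - 107326\right) - \frac{541035}{14} = \left(\frac{36359929}{396} - 107326\right) - \frac{541035}{14} = - \frac{6141167}{396} - \frac{541035}{14} = - \frac{150113099}{2772}$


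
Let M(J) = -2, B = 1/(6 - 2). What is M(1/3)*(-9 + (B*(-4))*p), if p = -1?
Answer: 16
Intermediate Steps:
B = ¼ (B = 1/4 = ¼ ≈ 0.25000)
M(1/3)*(-9 + (B*(-4))*p) = -2*(-9 + ((¼)*(-4))*(-1)) = -2*(-9 - 1*(-1)) = -2*(-9 + 1) = -2*(-8) = 16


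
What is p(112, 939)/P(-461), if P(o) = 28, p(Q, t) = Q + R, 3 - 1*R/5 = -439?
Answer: 1161/14 ≈ 82.929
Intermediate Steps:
R = 2210 (R = 15 - 5*(-439) = 15 + 2195 = 2210)
p(Q, t) = 2210 + Q (p(Q, t) = Q + 2210 = 2210 + Q)
p(112, 939)/P(-461) = (2210 + 112)/28 = 2322*(1/28) = 1161/14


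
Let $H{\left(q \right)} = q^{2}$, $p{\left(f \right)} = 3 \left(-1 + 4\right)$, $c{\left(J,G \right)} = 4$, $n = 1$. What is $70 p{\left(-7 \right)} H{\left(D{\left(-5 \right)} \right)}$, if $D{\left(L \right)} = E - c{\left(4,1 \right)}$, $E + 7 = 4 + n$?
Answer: $22680$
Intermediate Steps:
$E = -2$ ($E = -7 + \left(4 + 1\right) = -7 + 5 = -2$)
$p{\left(f \right)} = 9$ ($p{\left(f \right)} = 3 \cdot 3 = 9$)
$D{\left(L \right)} = -6$ ($D{\left(L \right)} = -2 - 4 = -6$)
$70 p{\left(-7 \right)} H{\left(D{\left(-5 \right)} \right)} = 70 \cdot 9 \left(-6\right)^{2} = 630 \cdot 36 = 22680$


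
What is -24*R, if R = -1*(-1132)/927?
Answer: -9056/309 ≈ -29.307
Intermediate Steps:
R = 1132/927 (R = 1132*(1/927) = 1132/927 ≈ 1.2211)
-24*R = -24*1132/927 = -9056/309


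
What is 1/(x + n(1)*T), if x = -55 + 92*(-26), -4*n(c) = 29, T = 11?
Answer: -4/10107 ≈ -0.00039577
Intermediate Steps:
n(c) = -29/4 (n(c) = -¼*29 = -29/4)
x = -2447 (x = -55 - 2392 = -2447)
1/(x + n(1)*T) = 1/(-2447 - 29/4*11) = 1/(-2447 - 319/4) = 1/(-10107/4) = -4/10107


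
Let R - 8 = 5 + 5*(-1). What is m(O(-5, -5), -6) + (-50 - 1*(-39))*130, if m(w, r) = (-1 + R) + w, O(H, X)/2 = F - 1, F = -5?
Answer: -1435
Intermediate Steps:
R = 8 (R = 8 + (5 + 5*(-1)) = 8 + (5 - 5) = 8 + 0 = 8)
O(H, X) = -12 (O(H, X) = 2*(-5 - 1) = 2*(-6) = -12)
m(w, r) = 7 + w (m(w, r) = (-1 + 8) + w = 7 + w)
m(O(-5, -5), -6) + (-50 - 1*(-39))*130 = (7 - 12) + (-50 - 1*(-39))*130 = -5 + (-50 + 39)*130 = -5 - 11*130 = -5 - 1430 = -1435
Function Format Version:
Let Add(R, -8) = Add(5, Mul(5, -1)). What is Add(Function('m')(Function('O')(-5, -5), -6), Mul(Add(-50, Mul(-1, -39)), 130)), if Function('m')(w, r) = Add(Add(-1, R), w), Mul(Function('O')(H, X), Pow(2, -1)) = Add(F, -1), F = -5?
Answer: -1435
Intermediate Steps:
R = 8 (R = Add(8, Add(5, Mul(5, -1))) = Add(8, Add(5, -5)) = Add(8, 0) = 8)
Function('O')(H, X) = -12 (Function('O')(H, X) = Mul(2, Add(-5, -1)) = Mul(2, -6) = -12)
Function('m')(w, r) = Add(7, w) (Function('m')(w, r) = Add(Add(-1, 8), w) = Add(7, w))
Add(Function('m')(Function('O')(-5, -5), -6), Mul(Add(-50, Mul(-1, -39)), 130)) = Add(Add(7, -12), Mul(Add(-50, Mul(-1, -39)), 130)) = Add(-5, Mul(Add(-50, 39), 130)) = Add(-5, Mul(-11, 130)) = Add(-5, -1430) = -1435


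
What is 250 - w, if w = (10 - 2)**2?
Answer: 186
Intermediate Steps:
w = 64 (w = 8**2 = 64)
250 - w = 250 - 1*64 = 250 - 64 = 186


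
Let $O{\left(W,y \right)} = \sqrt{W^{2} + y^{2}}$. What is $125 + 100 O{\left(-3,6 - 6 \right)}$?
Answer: $425$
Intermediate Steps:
$125 + 100 O{\left(-3,6 - 6 \right)} = 125 + 100 \sqrt{\left(-3\right)^{2} + \left(6 - 6\right)^{2}} = 125 + 100 \sqrt{9 + \left(6 - 6\right)^{2}} = 125 + 100 \sqrt{9 + 0^{2}} = 125 + 100 \sqrt{9 + 0} = 125 + 100 \sqrt{9} = 125 + 100 \cdot 3 = 125 + 300 = 425$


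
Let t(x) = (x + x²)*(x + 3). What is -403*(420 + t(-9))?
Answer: 4836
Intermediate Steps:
t(x) = (3 + x)*(x + x²) (t(x) = (x + x²)*(3 + x) = (3 + x)*(x + x²))
-403*(420 + t(-9)) = -403*(420 - 9*(3 + (-9)² + 4*(-9))) = -403*(420 - 9*(3 + 81 - 36)) = -403*(420 - 9*48) = -403*(420 - 432) = -403*(-12) = 4836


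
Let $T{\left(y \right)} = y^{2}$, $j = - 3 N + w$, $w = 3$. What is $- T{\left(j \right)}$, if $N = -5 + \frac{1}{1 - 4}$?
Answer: $-361$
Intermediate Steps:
$N = - \frac{16}{3}$ ($N = -5 + \frac{1}{-3} = -5 - \frac{1}{3} = - \frac{16}{3} \approx -5.3333$)
$j = 19$ ($j = \left(-3\right) \left(- \frac{16}{3}\right) + 3 = 16 + 3 = 19$)
$- T{\left(j \right)} = - 19^{2} = \left(-1\right) 361 = -361$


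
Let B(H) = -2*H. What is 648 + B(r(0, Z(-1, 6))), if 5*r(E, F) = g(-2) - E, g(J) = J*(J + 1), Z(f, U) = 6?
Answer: 3236/5 ≈ 647.20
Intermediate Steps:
g(J) = J*(1 + J)
r(E, F) = ⅖ - E/5 (r(E, F) = (-2*(1 - 2) - E)/5 = (-2*(-1) - E)/5 = (2 - E)/5 = ⅖ - E/5)
648 + B(r(0, Z(-1, 6))) = 648 - 2*(⅖ - ⅕*0) = 648 - 2*(⅖ + 0) = 648 - 2*⅖ = 648 - ⅘ = 3236/5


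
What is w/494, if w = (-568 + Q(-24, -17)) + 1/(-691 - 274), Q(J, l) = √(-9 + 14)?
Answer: -548121/476710 + √5/494 ≈ -1.1453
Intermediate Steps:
Q(J, l) = √5
w = -548121/965 + √5 (w = (-568 + √5) + 1/(-691 - 274) = (-568 + √5) + 1/(-965) = (-568 + √5) - 1/965 = -548121/965 + √5 ≈ -565.76)
w/494 = (-548121/965 + √5)/494 = (-548121/965 + √5)*(1/494) = -548121/476710 + √5/494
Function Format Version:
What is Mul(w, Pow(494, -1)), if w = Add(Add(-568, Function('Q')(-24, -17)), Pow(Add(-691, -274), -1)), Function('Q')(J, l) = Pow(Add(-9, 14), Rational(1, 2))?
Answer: Add(Rational(-548121, 476710), Mul(Rational(1, 494), Pow(5, Rational(1, 2)))) ≈ -1.1453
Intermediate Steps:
Function('Q')(J, l) = Pow(5, Rational(1, 2))
w = Add(Rational(-548121, 965), Pow(5, Rational(1, 2))) (w = Add(Add(-568, Pow(5, Rational(1, 2))), Pow(Add(-691, -274), -1)) = Add(Add(-568, Pow(5, Rational(1, 2))), Pow(-965, -1)) = Add(Add(-568, Pow(5, Rational(1, 2))), Rational(-1, 965)) = Add(Rational(-548121, 965), Pow(5, Rational(1, 2))) ≈ -565.76)
Mul(w, Pow(494, -1)) = Mul(Add(Rational(-548121, 965), Pow(5, Rational(1, 2))), Pow(494, -1)) = Mul(Add(Rational(-548121, 965), Pow(5, Rational(1, 2))), Rational(1, 494)) = Add(Rational(-548121, 476710), Mul(Rational(1, 494), Pow(5, Rational(1, 2))))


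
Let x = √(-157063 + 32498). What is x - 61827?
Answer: -61827 + I*√124565 ≈ -61827.0 + 352.94*I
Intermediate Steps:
x = I*√124565 (x = √(-124565) = I*√124565 ≈ 352.94*I)
x - 61827 = I*√124565 - 61827 = -61827 + I*√124565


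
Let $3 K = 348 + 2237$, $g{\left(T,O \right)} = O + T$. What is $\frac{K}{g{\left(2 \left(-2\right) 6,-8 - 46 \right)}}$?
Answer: $- \frac{2585}{234} \approx -11.047$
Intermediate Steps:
$K = \frac{2585}{3}$ ($K = \frac{348 + 2237}{3} = \frac{1}{3} \cdot 2585 = \frac{2585}{3} \approx 861.67$)
$\frac{K}{g{\left(2 \left(-2\right) 6,-8 - 46 \right)}} = \frac{2585}{3 \left(\left(-8 - 46\right) + 2 \left(-2\right) 6\right)} = \frac{2585}{3 \left(\left(-8 - 46\right) - 24\right)} = \frac{2585}{3 \left(-54 - 24\right)} = \frac{2585}{3 \left(-78\right)} = \frac{2585}{3} \left(- \frac{1}{78}\right) = - \frac{2585}{234}$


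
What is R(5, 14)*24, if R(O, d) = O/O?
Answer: 24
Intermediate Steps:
R(O, d) = 1
R(5, 14)*24 = 1*24 = 24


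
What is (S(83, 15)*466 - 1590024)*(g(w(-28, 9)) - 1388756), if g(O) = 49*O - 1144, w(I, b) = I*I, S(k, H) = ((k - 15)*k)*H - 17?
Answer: -51158553663176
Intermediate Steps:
S(k, H) = -17 + H*k*(-15 + k) (S(k, H) = ((-15 + k)*k)*H - 17 = (k*(-15 + k))*H - 17 = H*k*(-15 + k) - 17 = -17 + H*k*(-15 + k))
w(I, b) = I²
g(O) = -1144 + 49*O
(S(83, 15)*466 - 1590024)*(g(w(-28, 9)) - 1388756) = ((-17 + 15*83² - 15*15*83)*466 - 1590024)*((-1144 + 49*(-28)²) - 1388756) = ((-17 + 15*6889 - 18675)*466 - 1590024)*((-1144 + 49*784) - 1388756) = ((-17 + 103335 - 18675)*466 - 1590024)*((-1144 + 38416) - 1388756) = (84643*466 - 1590024)*(37272 - 1388756) = (39443638 - 1590024)*(-1351484) = 37853614*(-1351484) = -51158553663176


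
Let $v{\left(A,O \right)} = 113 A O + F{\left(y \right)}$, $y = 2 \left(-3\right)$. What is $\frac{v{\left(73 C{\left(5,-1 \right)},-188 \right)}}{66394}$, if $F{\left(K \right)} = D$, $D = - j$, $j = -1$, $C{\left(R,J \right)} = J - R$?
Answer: $\frac{9304873}{66394} \approx 140.15$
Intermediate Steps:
$y = -6$
$D = 1$ ($D = \left(-1\right) \left(-1\right) = 1$)
$F{\left(K \right)} = 1$
$v{\left(A,O \right)} = 1 + 113 A O$ ($v{\left(A,O \right)} = 113 A O + 1 = 1 + 113 A O$)
$\frac{v{\left(73 C{\left(5,-1 \right)},-188 \right)}}{66394} = \frac{1 + 113 \cdot 73 \left(-1 - 5\right) \left(-188\right)}{66394} = \left(1 + 113 \cdot 73 \left(-1 - 5\right) \left(-188\right)\right) \frac{1}{66394} = \left(1 + 113 \cdot 73 \left(-6\right) \left(-188\right)\right) \frac{1}{66394} = \left(1 + 113 \left(-438\right) \left(-188\right)\right) \frac{1}{66394} = \left(1 + 9304872\right) \frac{1}{66394} = 9304873 \cdot \frac{1}{66394} = \frac{9304873}{66394}$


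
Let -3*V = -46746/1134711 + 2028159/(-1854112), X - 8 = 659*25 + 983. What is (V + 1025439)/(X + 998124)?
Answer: 143826847571399021/142445386054176192 ≈ 1.0097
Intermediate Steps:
X = 17466 (X = 8 + (659*25 + 983) = 8 + (16475 + 983) = 8 + 17458 = 17466)
V = 265338516289/701293760544 (V = -(-46746/1134711 + 2028159/(-1854112))/3 = -(-46746*1/1134711 + 2028159*(-1/1854112))/3 = -(-5194/126079 - 2028159/1854112)/3 = -1/3*(-265338516289/233764586848) = 265338516289/701293760544 ≈ 0.37836)
(V + 1025439)/(X + 998124) = (265338516289/701293760544 + 1025439)/(17466 + 998124) = (719134237856995105/701293760544)/1015590 = (719134237856995105/701293760544)*(1/1015590) = 143826847571399021/142445386054176192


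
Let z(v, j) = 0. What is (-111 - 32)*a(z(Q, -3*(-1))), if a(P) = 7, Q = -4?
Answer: -1001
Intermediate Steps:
(-111 - 32)*a(z(Q, -3*(-1))) = (-111 - 32)*7 = -143*7 = -1001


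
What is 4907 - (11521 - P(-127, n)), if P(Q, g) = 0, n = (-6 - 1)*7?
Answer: -6614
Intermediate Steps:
n = -49 (n = -7*7 = -49)
4907 - (11521 - P(-127, n)) = 4907 - (11521 - 1*0) = 4907 - (11521 + 0) = 4907 - 1*11521 = 4907 - 11521 = -6614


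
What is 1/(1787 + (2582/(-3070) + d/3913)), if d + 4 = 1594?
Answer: 6006455/10730924052 ≈ 0.00055973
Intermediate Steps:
d = 1590 (d = -4 + 1594 = 1590)
1/(1787 + (2582/(-3070) + d/3913)) = 1/(1787 + (2582/(-3070) + 1590/3913)) = 1/(1787 + (2582*(-1/3070) + 1590*(1/3913))) = 1/(1787 + (-1291/1535 + 1590/3913)) = 1/(1787 - 2611033/6006455) = 1/(10730924052/6006455) = 6006455/10730924052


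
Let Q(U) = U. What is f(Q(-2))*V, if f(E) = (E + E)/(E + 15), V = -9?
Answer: 36/13 ≈ 2.7692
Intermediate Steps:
f(E) = 2*E/(15 + E) (f(E) = (2*E)/(15 + E) = 2*E/(15 + E))
f(Q(-2))*V = (2*(-2)/(15 - 2))*(-9) = (2*(-2)/13)*(-9) = (2*(-2)*(1/13))*(-9) = -4/13*(-9) = 36/13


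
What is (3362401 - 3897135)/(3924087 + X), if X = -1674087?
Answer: -267367/1125000 ≈ -0.23766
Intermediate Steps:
(3362401 - 3897135)/(3924087 + X) = (3362401 - 3897135)/(3924087 - 1674087) = -534734/2250000 = -534734*1/2250000 = -267367/1125000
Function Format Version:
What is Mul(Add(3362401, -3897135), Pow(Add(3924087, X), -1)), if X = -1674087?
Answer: Rational(-267367, 1125000) ≈ -0.23766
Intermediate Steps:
Mul(Add(3362401, -3897135), Pow(Add(3924087, X), -1)) = Mul(Add(3362401, -3897135), Pow(Add(3924087, -1674087), -1)) = Mul(-534734, Pow(2250000, -1)) = Mul(-534734, Rational(1, 2250000)) = Rational(-267367, 1125000)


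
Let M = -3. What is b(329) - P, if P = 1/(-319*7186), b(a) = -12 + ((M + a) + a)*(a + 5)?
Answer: 501466401173/2292334 ≈ 2.1876e+5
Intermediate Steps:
b(a) = -12 + (-3 + 2*a)*(5 + a) (b(a) = -12 + ((-3 + a) + a)*(a + 5) = -12 + (-3 + 2*a)*(5 + a))
P = -1/2292334 (P = 1/(-2292334) = -1/2292334 ≈ -4.3624e-7)
b(329) - P = (-27 + 2*329**2 + 7*329) - 1*(-1/2292334) = (-27 + 2*108241 + 2303) + 1/2292334 = (-27 + 216482 + 2303) + 1/2292334 = 218758 + 1/2292334 = 501466401173/2292334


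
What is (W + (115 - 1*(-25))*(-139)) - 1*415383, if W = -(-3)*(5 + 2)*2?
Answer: -434801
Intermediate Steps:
W = 42 (W = -(-3)*7*2 = -1*(-21)*2 = 21*2 = 42)
(W + (115 - 1*(-25))*(-139)) - 1*415383 = (42 + (115 - 1*(-25))*(-139)) - 1*415383 = (42 + (115 + 25)*(-139)) - 415383 = (42 + 140*(-139)) - 415383 = (42 - 19460) - 415383 = -19418 - 415383 = -434801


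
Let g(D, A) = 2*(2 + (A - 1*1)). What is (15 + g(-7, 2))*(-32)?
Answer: -672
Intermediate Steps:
g(D, A) = 2 + 2*A (g(D, A) = 2*(2 + (A - 1)) = 2*(2 + (-1 + A)) = 2*(1 + A) = 2 + 2*A)
(15 + g(-7, 2))*(-32) = (15 + (2 + 2*2))*(-32) = (15 + (2 + 4))*(-32) = (15 + 6)*(-32) = 21*(-32) = -672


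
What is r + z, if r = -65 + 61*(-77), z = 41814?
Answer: 37052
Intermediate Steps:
r = -4762 (r = -65 - 4697 = -4762)
r + z = -4762 + 41814 = 37052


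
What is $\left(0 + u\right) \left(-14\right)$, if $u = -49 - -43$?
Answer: $84$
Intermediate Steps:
$u = -6$ ($u = -49 + 43 = -6$)
$\left(0 + u\right) \left(-14\right) = \left(0 - 6\right) \left(-14\right) = \left(-6\right) \left(-14\right) = 84$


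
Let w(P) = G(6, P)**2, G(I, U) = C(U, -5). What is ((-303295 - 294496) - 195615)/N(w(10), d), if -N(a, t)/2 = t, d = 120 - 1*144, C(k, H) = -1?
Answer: -396703/24 ≈ -16529.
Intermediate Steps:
G(I, U) = -1
d = -24 (d = 120 - 144 = -24)
w(P) = 1 (w(P) = (-1)**2 = 1)
N(a, t) = -2*t
((-303295 - 294496) - 195615)/N(w(10), d) = ((-303295 - 294496) - 195615)/((-2*(-24))) = (-597791 - 195615)/48 = -793406*1/48 = -396703/24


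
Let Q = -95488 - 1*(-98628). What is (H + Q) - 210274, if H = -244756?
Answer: -451890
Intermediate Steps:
Q = 3140 (Q = -95488 + 98628 = 3140)
(H + Q) - 210274 = (-244756 + 3140) - 210274 = -241616 - 210274 = -451890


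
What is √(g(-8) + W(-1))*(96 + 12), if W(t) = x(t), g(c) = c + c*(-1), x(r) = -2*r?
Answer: 108*√2 ≈ 152.74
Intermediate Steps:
g(c) = 0 (g(c) = c - c = 0)
W(t) = -2*t
√(g(-8) + W(-1))*(96 + 12) = √(0 - 2*(-1))*(96 + 12) = √(0 + 2)*108 = √2*108 = 108*√2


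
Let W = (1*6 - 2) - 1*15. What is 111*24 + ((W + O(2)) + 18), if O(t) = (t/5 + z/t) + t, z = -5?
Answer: 26709/10 ≈ 2670.9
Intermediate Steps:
W = -11 (W = (6 - 2) - 15 = 4 - 15 = -11)
O(t) = -5/t + 6*t/5 (O(t) = (t/5 - 5/t) + t = (-5/t + t/5) + t = -5/t + 6*t/5)
111*24 + ((W + O(2)) + 18) = 111*24 + ((-11 + (-5/2 + (6/5)*2)) + 18) = 2664 + ((-11 + (-5*½ + 12/5)) + 18) = 2664 + ((-11 + (-5/2 + 12/5)) + 18) = 2664 + ((-11 - ⅒) + 18) = 2664 + (-111/10 + 18) = 2664 + 69/10 = 26709/10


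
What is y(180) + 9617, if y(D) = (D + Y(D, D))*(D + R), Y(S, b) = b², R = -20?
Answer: 5222417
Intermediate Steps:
y(D) = (-20 + D)*(D + D²) (y(D) = (D + D²)*(D - 20) = (D + D²)*(-20 + D) = (-20 + D)*(D + D²))
y(180) + 9617 = 180*(-20 + 180² - 19*180) + 9617 = 180*(-20 + 32400 - 3420) + 9617 = 180*28960 + 9617 = 5212800 + 9617 = 5222417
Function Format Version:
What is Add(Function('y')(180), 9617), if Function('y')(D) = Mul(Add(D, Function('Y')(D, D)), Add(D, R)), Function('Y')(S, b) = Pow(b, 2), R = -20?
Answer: 5222417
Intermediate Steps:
Function('y')(D) = Mul(Add(-20, D), Add(D, Pow(D, 2))) (Function('y')(D) = Mul(Add(D, Pow(D, 2)), Add(D, -20)) = Mul(Add(D, Pow(D, 2)), Add(-20, D)) = Mul(Add(-20, D), Add(D, Pow(D, 2))))
Add(Function('y')(180), 9617) = Add(Mul(180, Add(-20, Pow(180, 2), Mul(-19, 180))), 9617) = Add(Mul(180, Add(-20, 32400, -3420)), 9617) = Add(Mul(180, 28960), 9617) = Add(5212800, 9617) = 5222417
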